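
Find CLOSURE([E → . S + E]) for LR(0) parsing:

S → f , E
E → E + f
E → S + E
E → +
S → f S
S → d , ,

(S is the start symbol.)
To compute CLOSURE, for each item [A → α.Bβ] where B is a non-terminal, add [B → .γ] for all productions B → γ; repeat for the newly added items until nothing changes.

Start with: [E → . S + E]
  [E → . S + E] has the dot before S: add [S → . f , E], [S → . f S], [S → . d , ,]
No further items can be added.

CLOSURE = { [E → . S + E], [S → . d , ,], [S → . f , E], [S → . f S] }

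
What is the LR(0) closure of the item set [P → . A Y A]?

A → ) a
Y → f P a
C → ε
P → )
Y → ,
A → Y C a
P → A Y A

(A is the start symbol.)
{ [A → . ) a], [A → . Y C a], [P → . A Y A], [Y → . ,], [Y → . f P a] }

Start with: [P → . A Y A]
  [P → . A Y A] has the dot before A: add [A → . ) a], [A → . Y C a]
  [A → . Y C a] has the dot before Y: add [Y → . f P a], [Y → . ,]
No further items can be added.

CLOSURE = { [A → . ) a], [A → . Y C a], [P → . A Y A], [Y → . ,], [Y → . f P a] }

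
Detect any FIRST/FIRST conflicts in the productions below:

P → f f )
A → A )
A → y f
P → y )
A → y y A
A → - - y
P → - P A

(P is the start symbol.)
Yes. A → A ')' / A → y f on { 'y' }; A → A ')' / A → y y A on { 'y' }; A → A ')' / A → '-' '-' y on { '-' }; A → y f / A → y y A on { 'y' }

FIRST sets of the non-terminals at (or reachable through a nullable prefix from) the front of some alternative:
  FIRST(A) = { '-', 'y' }

Productions for P:
  P → f f ): FIRST = { 'f' }
  P → y ): FIRST = { 'y' }
  P → - P A: FIRST = { '-' }
Productions for A:
  A → A ): FIRST = { '-', 'y' }
  A → y f: FIRST = { 'y' }
  A → y y A: FIRST = { 'y' }
  A → - - y: FIRST = { '-' }

Conflict for A: A → A ) and A → y f
  Overlap: { 'y' }
Conflict for A: A → A ) and A → y y A
  Overlap: { 'y' }
Conflict for A: A → A ) and A → - - y
  Overlap: { '-' }
Conflict for A: A → y f and A → y y A
  Overlap: { 'y' }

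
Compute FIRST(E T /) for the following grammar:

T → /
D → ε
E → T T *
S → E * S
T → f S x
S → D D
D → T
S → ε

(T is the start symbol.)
{ '/', 'f' }

FIRST sets of the non-terminals involved (from the grammar, by fixed-point iteration):
  FIRST(E) = { '/', 'f' }

To compute FIRST(E T /), process the symbols left to right:
Symbol E is a non-terminal. Add FIRST(E) \ {ε} = { '/', 'f' }
E is not nullable (ε ∉ FIRST(E)), so stop here.
FIRST(E T /) = { '/', 'f' }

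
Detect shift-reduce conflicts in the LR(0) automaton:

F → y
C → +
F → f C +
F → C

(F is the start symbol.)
No shift-reduce conflicts

A shift-reduce conflict occurs when an LR(0) state has both:
  - a complete (reduce) item [A → α .] (dot at the end), and
  - a shift item [B → β . c γ] (dot before a terminal).

Augment with F' → F and build the canonical LR(0) collection (I0 = CLOSURE({[F' → . F]}), then GOTO on every symbol after a dot until no new states appear). It has 8 states:
  I0: { [C → . +], [F → . C], [F → . f C +], [F → . y], [F' → . F] }  — shift
  I1: { [C → + .] }  — reduce
  I2: { [F → C .] }  — reduce
  I3: { [F' → F .] }  — accept
  I4: { [C → . +], [F → f . C +] }  — shift
  I5: { [F → y .] }  — reduce
  I6: { [F → f C . +] }  — shift
  I7: { [F → f C + .] }  — reduce

No state contains both a complete item and a shift item.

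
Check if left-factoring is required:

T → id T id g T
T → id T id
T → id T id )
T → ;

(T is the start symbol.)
Left-factoring is needed when two productions for the same non-terminal
share a common prefix on the right-hand side.

Productions for T:
  T → id T id g T
  T → id T id
  T → id T id )
  T → ;

Found common prefix 'id T id' in productions for T

Answer: Yes, T has productions with common prefix 'id T id'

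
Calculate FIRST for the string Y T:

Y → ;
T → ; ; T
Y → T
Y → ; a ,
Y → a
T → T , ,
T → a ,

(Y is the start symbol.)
FIRST sets of the non-terminals involved (from the grammar, by fixed-point iteration):
  FIRST(Y) = { ';', 'a' }

To compute FIRST(Y T), process the symbols left to right:
Symbol Y is a non-terminal. Add FIRST(Y) \ {ε} = { ';', 'a' }
Y is not nullable (ε ∉ FIRST(Y)), so stop here.
FIRST(Y T) = { ';', 'a' }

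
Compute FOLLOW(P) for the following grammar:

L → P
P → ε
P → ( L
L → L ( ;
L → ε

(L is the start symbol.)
To compute FOLLOW(P), find every occurrence of P on a right-hand side N → α P β: add FIRST(β) \ {ε}, and if β is empty or nullable also add FOLLOW(N). Iterate to a fixed point.

In L → P: P is at the end, add FOLLOW(L)

The FOLLOW sets referred to above (computed the same way, to a fixed point):
  FOLLOW(L) = { $, '(' }

Taking the union: FOLLOW(P) = { $, '(' }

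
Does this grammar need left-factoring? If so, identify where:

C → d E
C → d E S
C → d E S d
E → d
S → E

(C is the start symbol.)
Left-factoring is needed when two productions for the same non-terminal
share a common prefix on the right-hand side.

Productions for C:
  C → d E
  C → d E S
  C → d E S d

Found common prefix 'd E' in productions for C

Answer: Yes, C has productions with common prefix 'd E'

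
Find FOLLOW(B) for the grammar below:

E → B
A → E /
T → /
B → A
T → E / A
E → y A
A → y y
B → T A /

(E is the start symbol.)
To compute FOLLOW(B), find every occurrence of B on a right-hand side N → α B β: add FIRST(β) \ {ε}, and if β is empty or nullable also add FOLLOW(N). Iterate to a fixed point.

In E → B: B is at the end, add FOLLOW(E)

The FOLLOW sets referred to above (computed the same way, to a fixed point):
  FOLLOW(E) = { $, '/' }

Taking the union: FOLLOW(B) = { $, '/' }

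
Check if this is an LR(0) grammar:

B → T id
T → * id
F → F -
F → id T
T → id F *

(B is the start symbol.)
A grammar is LR(0) if no state in the canonical LR(0) collection has:
  - both a shift item (dot before a terminal) and a complete item (shift-reduce conflict), or
  - two or more complete items (reduce-reduce conflict; the accept item [B' → B .] counts as a complete item here).

Augment with B' → B and build the canonical LR(0) collection (I0 = CLOSURE({[B' → . B]}), then GOTO on every symbol after a dot until no new states appear). It has 12 states:
  I0: { [B → . T id], [B' → . B], [T → . * id], [T → . id F *] }  — shift
  I1: { [T → * . id] }  — shift
  I2: { [B' → B .] }  — accept
  I3: { [B → T . id] }  — shift
  I4: { [F → . F -], [F → . id T], [T → id . F *] }  — shift
  I5: { [F → F . -], [T → id F . *] }  — shift
  I6: { [F → id . T], [T → . * id], [T → . id F *] }  — shift
  I7: { [F → id T .] }  — reduce
  I8: { [T → id F * .] }  — reduce
  I9: { [F → F - .] }  — reduce
  I10: { [B → T id .] }  — reduce
  I11: { [T → * id .] }  — reduce

Every state is either a pure shift/goto state or contains exactly one complete item and nothing to shift — no conflicts. The grammar is LR(0).

Answer: Yes, the grammar is LR(0)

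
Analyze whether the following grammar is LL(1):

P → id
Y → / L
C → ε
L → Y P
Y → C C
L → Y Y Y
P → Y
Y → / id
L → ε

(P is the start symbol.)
No. Predict set conflict for P: { 'id' }

A grammar is LL(1) if for each non-terminal N with multiple productions, the predict sets of those productions are pairwise disjoint, where PREDICT(N → α) = (FIRST(α) \ {ε}) ∪ (FOLLOW(N) if α ⇒* ε).

Relevant sets:
  FIRST(Y) = { '/', ε }
  FIRST(C) = { ε }
  FIRST(P) = { '/', 'id', ε }
  FOLLOW(P) = { $, '/', 'id' }
  FOLLOW(Y) = { $, '/', 'id' }
  FOLLOW(L) = { $, '/', 'id' }

For P:
  PREDICT(P → id) = { 'id' }
  PREDICT(P → Y) = { $, '/', 'id' }
For Y:
  PREDICT(Y → '/' L) = { '/' }
  PREDICT(Y → C C) = { $, '/', 'id' }
  PREDICT(Y → '/' id) = { '/' }
For L:
  PREDICT(L → Y P) = { $, '/', 'id' }
  PREDICT(L → Y Y Y) = { $, '/', 'id' }
  PREDICT(L → ε) = { $, '/', 'id' }
C has a single production, so nothing to check there.

Conflict found: Predict set conflict for P: { 'id' }
The grammar is NOT LL(1).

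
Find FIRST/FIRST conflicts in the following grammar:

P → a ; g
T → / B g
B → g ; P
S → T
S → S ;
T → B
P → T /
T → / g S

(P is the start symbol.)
Yes. T → '/' B g / T → '/' g S on { '/' }; S → T / S → S ';' on { '/', 'g' }

A FIRST/FIRST conflict occurs when two productions N → α and N → β for the same non-terminal have FIRST(α) ∩ FIRST(β) ≠ ∅ (with ε ∈ FIRST of a nullable right-hand side, so two nullable alternatives also conflict).

FIRST sets of the non-terminals at (or reachable through a nullable prefix from) the front of some alternative:
  FIRST(T) = { '/', 'g' }
  FIRST(B) = { 'g' }
  FIRST(S) = { '/', 'g' }

Productions for P:
  P → a ; g: FIRST = { 'a' }
  P → T /: FIRST = { '/', 'g' }
Productions for T:
  T → / B g: FIRST = { '/' }
  T → B: FIRST = { 'g' }
  T → / g S: FIRST = { '/' }
Productions for S:
  S → T: FIRST = { '/', 'g' }
  S → S ;: FIRST = { '/', 'g' }
B has only one production, so no FIRST/FIRST conflict is possible there.

Conflict for T: T → / B g and T → / g S
  Overlap: { '/' }
Conflict for S: S → T and S → S ;
  Overlap: { '/', 'g' }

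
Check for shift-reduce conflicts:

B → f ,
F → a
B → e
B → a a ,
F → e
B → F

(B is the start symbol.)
Yes — I3: [F → a .] vs [B → a . a ,]

Augment with B' → B and build the canonical LR(0) collection (I0 = CLOSURE({[B' → . B]}), then GOTO on every symbol after a dot until no new states appear). It has 9 states:
  I0: { [B → . F], [B → . a a ,], [B → . e], [B → . f ,], [B' → . B], [F → . a], [F → . e] }  — shift
  I1: { [B' → B .] }  — accept
  I2: { [B → F .] }  — reduce
  I3: { [B → a . a ,], [F → a .] }  — shift, reduce
  I4: { [B → e .], [F → e .] }  — 2 reduces
  I5: { [B → f . ,] }  — shift
  I6: { [B → f , .] }  — reduce
  I7: { [B → a a . ,] }  — shift
  I8: { [B → a a , .] }  — reduce

I3 contains reduce item [F → a .] and shift item [B → a . a ,] — shift-reduce conflict.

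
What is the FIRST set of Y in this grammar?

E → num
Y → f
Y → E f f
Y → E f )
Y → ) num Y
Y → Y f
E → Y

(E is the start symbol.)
{ ')', 'f', 'num' }

To compute FIRST(Y), examine every production with Y on the left-hand side, reading each right-hand side left to right until a non-nullable symbol is reached.

FIRST sets of the other non-terminals involved (by the same procedure, iterated to a fixed point):
  FIRST(E) = { ')', 'f', 'num' }

From Y → f:
  - f is a terminal: add 'f' and stop
From Y → E f f:
  - E is a non-terminal: add FIRST(E) \ {ε} = { ')', 'f', 'num' }
    E is not nullable, so stop
From Y → E f ):
  - E is a non-terminal: add FIRST(E) \ {ε} = { ')', 'f', 'num' }
    E is not nullable, so stop
From Y → ) num Y:
  - ')' is a terminal: add ')' and stop
From Y → Y f:
  - Y is the symbol being defined: contributes nothing new
    Y is not nullable, so stop

Collecting: FIRST(Y) = { ')', 'f', 'num' }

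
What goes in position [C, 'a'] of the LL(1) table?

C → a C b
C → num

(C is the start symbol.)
C → a C b

To find M[C, 'a'], we find productions for C where 'a' is in the predict set (PREDICT(N → α) = (FIRST(α) \ {ε}) ∪ (FOLLOW(N) if α ⇒* ε)).

C → a C b: PREDICT = { 'a' }
  'a' is in predict set, so this production goes in M[C, 'a']
C → num: PREDICT = { 'num' }

M[C, 'a'] = C → a C b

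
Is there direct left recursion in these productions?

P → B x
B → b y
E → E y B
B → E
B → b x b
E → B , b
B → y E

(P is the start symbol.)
P → B x: starts with B
B → b y: starts with b
E → E y B: LEFT RECURSIVE (starts with E)
B → E: starts with E
B → b x b: starts with b
E → B , b: starts with B
B → y E: starts with y

The grammar has direct left recursion on: E.

Answer: Yes, E is left-recursive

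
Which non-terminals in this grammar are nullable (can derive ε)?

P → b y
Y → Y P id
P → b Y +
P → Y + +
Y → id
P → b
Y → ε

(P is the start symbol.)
A non-terminal is nullable if it can derive ε (the empty string): either it has an ε-production, or it has a production whose right-hand side consists entirely of nullable non-terminals.

ε-productions: Y → ε
So Y is immediately nullable.
No further non-terminal can be added: every production for the remaining non-terminals contains a terminal or a non-nullable non-terminal.
Nullable = { 'Y' }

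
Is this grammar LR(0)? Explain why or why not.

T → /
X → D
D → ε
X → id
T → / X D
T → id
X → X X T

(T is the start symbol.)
No. Shift-reduce conflict between [D → .] and [X → . id]

A grammar is LR(0) if no state in the canonical LR(0) collection has:
  - both a shift item (dot before a terminal) and a complete item (shift-reduce conflict), or
  - two or more complete items (reduce-reduce conflict; the accept item [T' → T .] counts as a complete item here).

Augment with T' → T and build the canonical LR(0) collection (I0 = CLOSURE({[T' → . T]}), then GOTO on every symbol after a dot until no new states appear). It has 11 states:
  I0: { [T → . / X D], [T → . /], [T → . id], [T' → . T] }  — shift
  I1: { [D → .], [T → / . X D], [T → / .], [X → . D], [X → . X X T], [X → . id] }  — shift, 2 reduces
  I2: { [T' → T .] }  — accept
  I3: { [T → id .] }  — reduce
  I4: { [X → D .] }  — reduce
  I5: { [D → .], [T → / X . D], [X → . D], [X → . X X T], [X → . id], [X → X . X T] }  — shift, reduce
  I6: { [X → id .] }  — reduce
  I7: { [T → / X D .], [X → D .] }  — 2 reduces
  I8: { [D → .], [T → . / X D], [T → . /], [T → . id], [X → . D], [X → . X X T], [X → . id], [X → X . X T], [X → X X . T] }  — shift, reduce
  I9: { [X → X X T .] }  — reduce
  I10: { [T → id .], [X → id .] }  — 2 reduces

Conflict in state I1:
  Shift-reduce conflict between [D → .] and [X → . id]
So the grammar is NOT LR(0).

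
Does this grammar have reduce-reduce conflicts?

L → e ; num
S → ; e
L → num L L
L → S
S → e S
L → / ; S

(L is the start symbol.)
No reduce-reduce conflicts

A reduce-reduce conflict occurs when an LR(0) state has two complete items [A → α .] and [B → β .] — both call for a reduction, and with no lookahead the parser cannot choose between them.

Augment with L' → L and build the canonical LR(0) collection (I0 = CLOSURE({[L' → . L]}), then GOTO on every symbol after a dot until no new states appear). It has 16 states:
  I0: { [L → . / ; S], [L → . S], [L → . e ; num], [L → . num L L], [L' → . L], [S → . ; e], [S → . e S] }  — shift
  I1: { [L → / . ; S] }  — shift
  I2: { [S → ; . e] }  — shift
  I3: { [L' → L .] }  — accept
  I4: { [L → S .] }  — reduce
  I5: { [L → e . ; num], [S → . ; e], [S → . e S], [S → e . S] }  — shift
  I6: { [L → . / ; S], [L → . S], [L → . e ; num], [L → . num L L], [L → num . L L], [S → . ; e], [S → . e S] }  — shift
  I7: { [L → . / ; S], [L → . S], [L → . e ; num], [L → . num L L], [L → num L . L], [S → . ; e], [S → . e S] }  — shift
  I8: { [L → num L L .] }  — reduce
  I9: { [L → e ; . num], [S → ; . e] }  — shift
  I10: { [S → e S .] }  — reduce
  I11: { [S → . ; e], [S → . e S], [S → e . S] }  — shift
  I12: { [S → ; e .] }  — reduce
  I13: { [L → e ; num .] }  — reduce
  I14: { [L → / ; . S], [S → . ; e], [S → . e S] }  — shift
  I15: { [L → / ; S .] }  — reduce

No state contains more than one complete item.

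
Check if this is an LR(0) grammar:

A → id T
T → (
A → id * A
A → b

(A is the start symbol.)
Yes, the grammar is LR(0)

Augment with A' → A and build the canonical LR(0) collection (I0 = CLOSURE({[A' → . A]}), then GOTO on every symbol after a dot until no new states appear). It has 8 states:
  I0: { [A → . b], [A → . id * A], [A → . id T], [A' → . A] }  — shift
  I1: { [A' → A .] }  — accept
  I2: { [A → b .] }  — reduce
  I3: { [A → id . * A], [A → id . T], [T → . (] }  — shift
  I4: { [T → ( .] }  — reduce
  I5: { [A → . b], [A → . id * A], [A → . id T], [A → id * . A] }  — shift
  I6: { [A → id T .] }  — reduce
  I7: { [A → id * A .] }  — reduce

Every state is either a pure shift/goto state or contains exactly one complete item and nothing to shift — no conflicts. The grammar is LR(0).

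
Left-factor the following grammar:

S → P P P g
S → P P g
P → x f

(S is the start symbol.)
Left-factoring transforms A → αβ₁ | αβ₂ into A → αA' and A' → β₁ | β₂
(α is the longest common prefix among the alternatives). Repeat until
no nonterminal has two alternatives with a common prefix.

Round 1: S has alternatives sharing prefix 'P P'. Introduce S': S → P P S'
  Add: S' → P g
  Add: S' → g

No remaining common prefixes — done.

Resulting grammar:
S → P P S'
S' → P g
S' → g
P → x f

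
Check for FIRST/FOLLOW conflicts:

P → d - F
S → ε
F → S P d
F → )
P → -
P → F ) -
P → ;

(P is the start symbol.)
A FIRST/FOLLOW conflict occurs when a non-terminal N has a nullable alternative N → β (β ⇒* ε) and another alternative N → α with FIRST(α) ∩ FOLLOW(N) ≠ ∅: on such a lookahead the parser cannot decide between expanding α and letting N vanish via β.

Nullable non-terminals: S.
S has a nullable alternative but only one production, so nothing to check.

F, P have no nullable alternative, so no FIRST/FOLLOW check is needed there.

No FIRST/FOLLOW conflicts found.

Answer: No FIRST/FOLLOW conflicts.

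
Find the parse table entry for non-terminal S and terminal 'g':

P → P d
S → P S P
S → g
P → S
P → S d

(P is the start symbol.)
S → P S P, S → g

To find M[S, 'g'], we find productions for S where 'g' is in the predict set (PREDICT(N → α) = (FIRST(α) \ {ε}) ∪ (FOLLOW(N) if α ⇒* ε)).

Relevant sets:
  FIRST(P) = { 'g' }

S → P S P: PREDICT = { 'g' }
  'g' is in predict set, so this production goes in M[S, 'g']
S → g: PREDICT = { 'g' }
  'g' is in predict set, so this production goes in M[S, 'g']

M[S, 'g'] = S → P S P, S → g  (a multiply-defined cell — the grammar is not LL(1))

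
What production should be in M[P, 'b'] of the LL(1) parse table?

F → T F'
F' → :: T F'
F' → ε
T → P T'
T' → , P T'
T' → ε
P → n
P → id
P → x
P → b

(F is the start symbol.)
P → b

To find M[P, 'b'], we find productions for P where 'b' is in the predict set (PREDICT(N → α) = (FIRST(α) \ {ε}) ∪ (FOLLOW(N) if α ⇒* ε)).

P → n: PREDICT = { 'n' }
P → id: PREDICT = { 'id' }
P → x: PREDICT = { 'x' }
P → b: PREDICT = { 'b' }
  'b' is in predict set, so this production goes in M[P, 'b']

M[P, 'b'] = P → b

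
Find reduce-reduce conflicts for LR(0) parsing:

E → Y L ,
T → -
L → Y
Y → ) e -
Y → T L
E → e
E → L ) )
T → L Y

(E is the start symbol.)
Yes — I12: [L → Y .] vs [T → L Y .]

A reduce-reduce conflict occurs when an LR(0) state has two complete items [A → α .] and [B → β .] — both call for a reduction, and with no lookahead the parser cannot choose between them.

Augment with E' → E and build the canonical LR(0) collection (I0 = CLOSURE({[E' → . E]}), then GOTO on every symbol after a dot until no new states appear). It has 18 states:
  I0: { [E → . L ) )], [E → . Y L ,], [E → . e], [E' → . E], [L → . Y], [T → . -], [T → . L Y], [Y → . ) e -], [Y → . T L] }  — shift
  I1: { [Y → ) . e -] }  — shift
  I2: { [T → - .] }  — reduce
  I3: { [E' → E .] }  — accept
  I4: { [E → L . ) )], [L → . Y], [T → . -], [T → . L Y], [T → L . Y], [Y → . ) e -], [Y → . T L] }  — shift
  I5: { [L → . Y], [T → . -], [T → . L Y], [Y → . ) e -], [Y → . T L], [Y → T . L] }  — shift
  I6: { [E → Y . L ,], [L → . Y], [L → Y .], [T → . -], [T → . L Y], [Y → . ) e -], [Y → . T L] }  — shift, reduce
  I7: { [E → e .] }  — reduce
  I8: { [E → Y L . ,], [L → . Y], [T → . -], [T → . L Y], [T → L . Y], [Y → . ) e -], [Y → . T L] }  — shift
  I9: { [L → Y .] }  — reduce
  I10: { [E → Y L , .] }  — reduce
  I11: { [L → . Y], [T → . -], [T → . L Y], [T → L . Y], [Y → . ) e -], [Y → . T L] }  — shift
  I12: { [L → Y .], [T → L Y .] }  — 2 reduces
  I13: { [L → . Y], [T → . -], [T → . L Y], [T → L . Y], [Y → . ) e -], [Y → . T L], [Y → T L .] }  — shift, reduce
  I14: { [E → L ) . )], [Y → ) . e -] }  — shift
  I15: { [E → L ) ) .] }  — reduce
  I16: { [Y → ) e . -] }  — shift
  I17: { [Y → ) e - .] }  — reduce

I12 contains complete items [L → Y .], [T → L Y .] — reduce-reduce conflict.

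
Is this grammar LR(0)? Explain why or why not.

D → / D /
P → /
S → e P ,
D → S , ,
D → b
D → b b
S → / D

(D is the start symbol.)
No. Shift-reduce conflict between [D → b .] and [D → b . b]

Augment with D' → D and build the canonical LR(0) collection (I0 = CLOSURE({[D' → . D]}), then GOTO on every symbol after a dot until no new states appear). It has 14 states:
  I0: { [D → . / D /], [D → . S , ,], [D → . b b], [D → . b], [D' → . D], [S → . / D], [S → . e P ,] }  — shift
  I1: { [D → . / D /], [D → . S , ,], [D → . b b], [D → . b], [D → / . D /], [S → . / D], [S → . e P ,], [S → / . D] }  — shift
  I2: { [D' → D .] }  — accept
  I3: { [D → S . , ,] }  — shift
  I4: { [D → b . b], [D → b .] }  — shift, reduce
  I5: { [P → . /], [S → e . P ,] }  — shift
  I6: { [P → / .] }  — reduce
  I7: { [S → e P . ,] }  — shift
  I8: { [S → e P , .] }  — reduce
  I9: { [D → b b .] }  — reduce
  I10: { [D → S , . ,] }  — shift
  I11: { [D → S , , .] }  — reduce
  I12: { [D → / D . /], [S → / D .] }  — shift, reduce
  I13: { [D → / D / .] }  — reduce

Conflict in state I4:
  Shift-reduce conflict between [D → b .] and [D → b . b]
So the grammar is NOT LR(0).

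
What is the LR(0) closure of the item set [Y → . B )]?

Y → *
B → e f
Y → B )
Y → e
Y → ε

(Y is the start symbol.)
{ [B → . e f], [Y → . B )] }

Start with: [Y → . B )]
  [Y → . B )] has the dot before B: add [B → . e f]
No further items can be added.

CLOSURE = { [B → . e f], [Y → . B )] }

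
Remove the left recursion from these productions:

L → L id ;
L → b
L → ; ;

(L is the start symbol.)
L → b L'
L → ; ; L'
L' → id ; L'
L' → ε

L is directly left-recursive. The standard transformation for
  A → A α₁ | ... | A α_m | β₁ | ... | β_n
is
  A  → β₁ A' | ... | β_n A'
  A' → α₁ A' | ... | α_m A' | ε

L → b becomes L → b L'
L → ; ; becomes L → ; ; L'
L → L id ; becomes L' → id ; L'
Add L' → ε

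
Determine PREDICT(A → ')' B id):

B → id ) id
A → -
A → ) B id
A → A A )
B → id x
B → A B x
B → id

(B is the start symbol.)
PREDICT(A → ')' B id) = (FIRST(RHS) \ {ε}) ∪ (FOLLOW(A) if ε ∈ FIRST(RHS), i.e. RHS ⇒* ε)
FIRST(')' B id) = { ')' }
ε ∉ FIRST(')' B id), so FOLLOW(A) is not added.
PREDICT(A → ')' B id) = { ')' }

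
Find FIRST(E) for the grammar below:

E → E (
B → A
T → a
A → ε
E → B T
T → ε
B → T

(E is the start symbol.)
To compute FIRST(E), examine every production with E on the left-hand side, reading each right-hand side left to right until a non-nullable symbol is reached.

FIRST sets of the other non-terminals involved (by the same procedure, iterated to a fixed point):
  FIRST(B) = { 'a', ε }
  FIRST(T) = { 'a', ε }

From E → E (:
  - E is the symbol being defined: contributes nothing new
    E is nullable, so continue to the next symbol
  - '(' is a terminal: add '(' and stop
From E → B T:
  - B is a non-terminal: add FIRST(B) \ {ε} = { 'a' }
    B is nullable, so continue to the next symbol
  - T is a non-terminal: add FIRST(T) \ {ε} = { 'a' }
    T is nullable and nothing follows, so the whole right-hand side can vanish: ε ∈ FIRST(E)

Collecting: FIRST(E) = { '(', 'a', ε }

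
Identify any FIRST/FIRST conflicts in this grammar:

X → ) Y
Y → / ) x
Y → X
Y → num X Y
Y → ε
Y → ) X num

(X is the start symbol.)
Yes. Y → X / Y → ')' X num on { ')' }

A FIRST/FIRST conflict occurs when two productions N → α and N → β for the same non-terminal have FIRST(α) ∩ FIRST(β) ≠ ∅ (with ε ∈ FIRST of a nullable right-hand side, so two nullable alternatives also conflict).

FIRST sets of the non-terminals at (or reachable through a nullable prefix from) the front of some alternative:
  FIRST(X) = { ')' }

Productions for Y:
  Y → / ) x: FIRST = { '/' }
  Y → X: FIRST = { ')' }
  Y → num X Y: FIRST = { 'num' }
  Y → ε: FIRST = { ε }
  Y → ) X num: FIRST = { ')' }
X has only one production, so no FIRST/FIRST conflict is possible there.

Conflict for Y: Y → X and Y → ) X num
  Overlap: { ')' }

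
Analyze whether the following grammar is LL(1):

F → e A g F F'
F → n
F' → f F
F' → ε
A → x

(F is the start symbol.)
A grammar is LL(1) if for each non-terminal N with multiple productions, the predict sets of those productions are pairwise disjoint, where PREDICT(N → α) = (FIRST(α) \ {ε}) ∪ (FOLLOW(N) if α ⇒* ε).

Relevant sets:
  FOLLOW(F') = { $, 'f' }

For F:
  PREDICT(F → e A g F F') = { 'e' }
  PREDICT(F → n) = { 'n' }
For F':
  PREDICT(F' → f F) = { 'f' }
  PREDICT(F' → ε) = { $, 'f' }
A has a single production, so nothing to check there.

Conflict found: Predict set conflict for F': { 'f' }
The grammar is NOT LL(1).

Answer: No. Predict set conflict for F': { 'f' }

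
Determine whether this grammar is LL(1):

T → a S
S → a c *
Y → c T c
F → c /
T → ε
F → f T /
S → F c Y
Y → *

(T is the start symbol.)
Yes, the grammar is LL(1).

A grammar is LL(1) if for each non-terminal N with multiple productions, the predict sets of those productions are pairwise disjoint, where PREDICT(N → α) = (FIRST(α) \ {ε}) ∪ (FOLLOW(N) if α ⇒* ε).

Relevant sets:
  FIRST(F) = { 'c', 'f' }
  FOLLOW(T) = { $, '/', 'c' }

For T:
  PREDICT(T → a S) = { 'a' }
  PREDICT(T → ε) = { $, '/', 'c' }
For S:
  PREDICT(S → a c '*') = { 'a' }
  PREDICT(S → F c Y) = { 'c', 'f' }
For Y:
  PREDICT(Y → c T c) = { 'c' }
  PREDICT(Y → '*') = { '*' }
For F:
  PREDICT(F → c '/') = { 'c' }
  PREDICT(F → f T '/') = { 'f' }

All predict sets are disjoint. The grammar IS LL(1).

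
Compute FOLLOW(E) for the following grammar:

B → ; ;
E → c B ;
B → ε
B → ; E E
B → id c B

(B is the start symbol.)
To compute FOLLOW(E), find every occurrence of E on a right-hand side N → α E β: add FIRST(β) \ {ε}, and if β is empty or nullable also add FOLLOW(N). Iterate to a fixed point.

In B → ; E E: E is followed by E, add FIRST(E) \ {ε} = { 'c' }
In B → ; E E: E is at the end, add FOLLOW(B)

The FOLLOW sets referred to above (computed the same way, to a fixed point):
  FOLLOW(B) = { $, ';' }

Taking the union: FOLLOW(E) = { $, ';', 'c' }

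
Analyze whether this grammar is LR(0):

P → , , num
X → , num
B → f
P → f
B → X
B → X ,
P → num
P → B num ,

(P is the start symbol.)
No. Shift-reduce conflict between [B → X .] and [B → X . ,]

A grammar is LR(0) if no state in the canonical LR(0) collection has:
  - both a shift item (dot before a terminal) and a complete item (shift-reduce conflict), or
  - two or more complete items (reduce-reduce conflict; the accept item [P' → P .] counts as a complete item here).

Augment with P' → P and build the canonical LR(0) collection (I0 = CLOSURE({[P' → . P]}), then GOTO on every symbol after a dot until no new states appear). It has 13 states:
  I0: { [B → . X ,], [B → . X], [B → . f], [P → . , , num], [P → . B num ,], [P → . f], [P → . num], [P' → . P], [X → . , num] }  — shift
  I1: { [P → , . , num], [X → , . num] }  — shift
  I2: { [P → B . num ,] }  — shift
  I3: { [P' → P .] }  — accept
  I4: { [B → X . ,], [B → X .] }  — shift, reduce
  I5: { [B → f .], [P → f .] }  — 2 reduces
  I6: { [P → num .] }  — reduce
  I7: { [B → X , .] }  — reduce
  I8: { [P → B num . ,] }  — shift
  I9: { [P → B num , .] }  — reduce
  I10: { [P → , , . num] }  — shift
  I11: { [X → , num .] }  — reduce
  I12: { [P → , , num .] }  — reduce

Conflict in state I4:
  Shift-reduce conflict between [B → X .] and [B → X . ,]
So the grammar is NOT LR(0).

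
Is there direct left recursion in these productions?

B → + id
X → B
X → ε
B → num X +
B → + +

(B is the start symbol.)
No direct left recursion

Direct left recursion occurs when N → N α for some non-terminal N (the right-hand side begins with the left-hand side itself).

B → + id: starts with '+'
X → B: starts with B
X → ε: starts with ε
B → num X +: starts with num
B → + +: starts with '+'

No direct left recursion found.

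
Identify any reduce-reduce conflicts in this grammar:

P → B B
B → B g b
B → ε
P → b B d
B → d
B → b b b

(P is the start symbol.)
No reduce-reduce conflicts

A reduce-reduce conflict occurs when an LR(0) state has two complete items [A → α .] and [B → β .] — both call for a reduction, and with no lookahead the parser cannot choose between them.

Augment with P' → P and build the canonical LR(0) collection (I0 = CLOSURE({[P' → . P]}), then GOTO on every symbol after a dot until no new states appear). It has 15 states:
  I0: { [B → . B g b], [B → . b b b], [B → . d], [B → .], [P → . B B], [P → . b B d], [P' → . P] }  — shift, reduce
  I1: { [B → . B g b], [B → . b b b], [B → . d], [B → .], [B → B . g b], [P → B . B] }  — shift, reduce
  I2: { [P' → P .] }  — accept
  I3: { [B → . B g b], [B → . b b b], [B → . d], [B → .], [B → b . b b], [P → b . B d] }  — shift, reduce
  I4: { [B → d .] }  — reduce
  I5: { [B → B . g b], [P → b B . d] }  — shift
  I6: { [B → b . b b], [B → b b . b] }  — shift
  I7: { [B → b b . b], [B → b b b .] }  — shift, reduce
  I8: { [B → b b b .] }  — reduce
  I9: { [P → b B d .] }  — reduce
  I10: { [B → B g . b] }  — shift
  I11: { [B → B g b .] }  — reduce
  I12: { [B → B . g b], [P → B B .] }  — shift, reduce
  I13: { [B → b . b b] }  — shift
  I14: { [B → b b . b] }  — shift

No state contains more than one complete item.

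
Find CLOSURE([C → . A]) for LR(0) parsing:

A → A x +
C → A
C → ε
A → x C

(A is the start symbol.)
To compute CLOSURE, for each item [A → α.Bβ] where B is a non-terminal, add [B → .γ] for all productions B → γ; repeat for the newly added items until nothing changes.

Start with: [C → . A]
  [C → . A] has the dot before A: add [A → . A x +], [A → . x C]
No further items can be added.

CLOSURE = { [A → . A x +], [A → . x C], [C → . A] }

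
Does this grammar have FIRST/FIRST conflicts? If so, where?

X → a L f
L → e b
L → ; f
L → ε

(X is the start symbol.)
Productions for L:
  L → e b: FIRST = { 'e' }
  L → ; f: FIRST = { ';' }
  L → ε: FIRST = { ε }
X has only one production, so no FIRST/FIRST conflict is possible there.

All alternatives of each non-terminal have pairwise disjoint FIRST sets.

Answer: No FIRST/FIRST conflicts.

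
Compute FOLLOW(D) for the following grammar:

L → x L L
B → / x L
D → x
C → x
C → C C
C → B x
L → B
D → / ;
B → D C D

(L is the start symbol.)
{ $, '/', 'x' }

In B → D C D: D is followed by C D, add FIRST(C D) \ {ε} = { '/', 'x' }
In B → D C D: D is at the end, add FOLLOW(B)

The FOLLOW sets referred to above (computed the same way, to a fixed point):
  FOLLOW(B) = { $, '/', 'x' }

Taking the union: FOLLOW(D) = { $, '/', 'x' }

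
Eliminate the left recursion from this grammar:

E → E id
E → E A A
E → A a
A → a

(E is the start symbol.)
E → A a E'
E' → id E'
E' → A A E'
E' → ε
A → a

E is directly left-recursive. The standard transformation for
  A → A α₁ | ... | A α_m | β₁ | ... | β_n
is
  A  → β₁ A' | ... | β_n A'
  A' → α₁ A' | ... | α_m A' | ε

E → A a becomes E → A a E'
E → E id becomes E' → id E'
E → E A A becomes E' → A A E'
Add E' → ε

Productions for other non-terminals are unchanged:
  A → a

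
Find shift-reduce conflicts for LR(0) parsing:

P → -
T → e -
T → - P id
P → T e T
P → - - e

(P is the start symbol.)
A shift-reduce conflict occurs when an LR(0) state has both:
  - a complete (reduce) item [A → α .] (dot at the end), and
  - a shift item [B → β . c γ] (dot before a terminal).

Augment with P' → P and build the canonical LR(0) collection (I0 = CLOSURE({[P' → . P]}), then GOTO on every symbol after a dot until no new states appear). It has 13 states:
  I0: { [P → . - - e], [P → . -], [P → . T e T], [P' → . P], [T → . - P id], [T → . e -] }  — shift
  I1: { [P → - . - e], [P → - .], [P → . - - e], [P → . -], [P → . T e T], [T → - . P id], [T → . - P id], [T → . e -] }  — shift, reduce
  I2: { [P' → P .] }  — accept
  I3: { [P → T . e T] }  — shift
  I4: { [T → e . -] }  — shift
  I5: { [T → e - .] }  — reduce
  I6: { [P → T e . T], [T → . - P id], [T → . e -] }  — shift
  I7: { [P → . - - e], [P → . -], [P → . T e T], [T → - . P id], [T → . - P id], [T → . e -] }  — shift
  I8: { [P → T e T .] }  — reduce
  I9: { [T → - P . id] }  — shift
  I10: { [T → - P id .] }  — reduce
  I11: { [P → - - . e], [P → - . - e], [P → - .], [P → . - - e], [P → . -], [P → . T e T], [T → - . P id], [T → . - P id], [T → . e -] }  — shift, reduce
  I12: { [P → - - e .], [T → e . -] }  — shift, reduce

I1 contains reduce item [P → - .] and shift items [P → . -], [P → . - - e], [P → - . - e], [T → . - P id], [T → . e -] — shift-reduce conflict.
I11 contains reduce item [P → - .] and shift items [P → . -], [P → . - - e], [P → - . - e], [P → - - . e], [T → . - P id], [T → . e -] — shift-reduce conflict.
I12 contains reduce item [P → - - e .] and shift item [T → e . -] — shift-reduce conflict.

Answer: Yes — I1: [P → - .] vs [P → . -]; I11: [P → - .] vs [P → . -]; I12: [P → - - e .] vs [T → e . -]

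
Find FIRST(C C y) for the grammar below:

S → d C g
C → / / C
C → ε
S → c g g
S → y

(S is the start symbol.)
FIRST sets of the non-terminals involved (from the grammar, by fixed-point iteration):
  FIRST(C) = { '/', ε }

To compute FIRST(C C y), process the symbols left to right:
Symbol C is a non-terminal. Add FIRST(C) \ {ε} = { '/' }
C is nullable (ε ∈ FIRST(C)), continue to the next symbol.
Symbol C is a non-terminal. Add FIRST(C) \ {ε} = { '/' }
C is nullable (ε ∈ FIRST(C)), continue to the next symbol.
Symbol y is a terminal. Add 'y' and stop.
FIRST(C C y) = { '/', 'y' }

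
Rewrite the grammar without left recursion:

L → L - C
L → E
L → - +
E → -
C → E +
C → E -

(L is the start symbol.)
L → E L'
L → - + L'
L' → - C L'
L' → ε
E → -
C → E +
C → E -

L is directly left-recursive. The standard transformation for
  A → A α₁ | ... | A α_m | β₁ | ... | β_n
is
  A  → β₁ A' | ... | β_n A'
  A' → α₁ A' | ... | α_m A' | ε

L → E becomes L → E L'
L → - + becomes L → - + L'
L → L - C becomes L' → - C L'
Add L' → ε

Productions for other non-terminals are unchanged:
  E → -
  C → E +
  C → E -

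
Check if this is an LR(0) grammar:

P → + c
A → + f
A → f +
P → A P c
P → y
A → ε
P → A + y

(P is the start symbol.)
Augment with P' → P and build the canonical LR(0) collection (I0 = CLOSURE({[P' → . P]}), then GOTO on every symbol after a dot until no new states appear). It has 13 states:
  I0: { [A → . + f], [A → . f +], [A → .], [P → . + c], [P → . A + y], [P → . A P c], [P → . y], [P' → . P] }  — shift, reduce
  I1: { [A → + . f], [P → + . c] }  — shift
  I2: { [A → . + f], [A → . f +], [A → .], [P → . + c], [P → . A + y], [P → . A P c], [P → . y], [P → A . + y], [P → A . P c] }  — shift, reduce
  I3: { [P' → P .] }  — accept
  I4: { [A → f . +] }  — shift
  I5: { [P → y .] }  — reduce
  I6: { [A → f + .] }  — reduce
  I7: { [A → + . f], [P → + . c], [P → A + . y] }  — shift
  I8: { [P → A P . c] }  — shift
  I9: { [P → A P c .] }  — reduce
  I10: { [P → + c .] }  — reduce
  I11: { [A → + f .] }  — reduce
  I12: { [P → A + y .] }  — reduce

Conflict in state I0:
  Shift-reduce conflict between [A → .] and [A → . + f]
So the grammar is NOT LR(0).

Answer: No. Shift-reduce conflict between [A → .] and [A → . + f]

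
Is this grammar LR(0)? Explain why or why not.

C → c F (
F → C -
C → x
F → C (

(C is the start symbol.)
Yes, the grammar is LR(0)

Augment with C' → C and build the canonical LR(0) collection (I0 = CLOSURE({[C' → . C]}), then GOTO on every symbol after a dot until no new states appear). It has 9 states:
  I0: { [C → . c F (], [C → . x], [C' → . C] }  — shift
  I1: { [C' → C .] }  — accept
  I2: { [C → . c F (], [C → . x], [C → c . F (], [F → . C (], [F → . C -] }  — shift
  I3: { [C → x .] }  — reduce
  I4: { [F → C . (], [F → C . -] }  — shift
  I5: { [C → c F . (] }  — shift
  I6: { [C → c F ( .] }  — reduce
  I7: { [F → C ( .] }  — reduce
  I8: { [F → C - .] }  — reduce

Every state is either a pure shift/goto state or contains exactly one complete item and nothing to shift — no conflicts. The grammar is LR(0).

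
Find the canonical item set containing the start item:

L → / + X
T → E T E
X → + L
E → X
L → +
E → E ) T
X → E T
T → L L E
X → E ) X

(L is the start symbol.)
{ [L → . +], [L → . / + X], [L' → . L] }

First, augment the grammar with L' → L
I₀ = CLOSURE({ [L' → . L] }):
  [L' → . L] has the dot before L: add [L → . / + X], [L → . +]
No further items can be added.

I₀ = { [L → . +], [L → . / + X], [L' → . L] }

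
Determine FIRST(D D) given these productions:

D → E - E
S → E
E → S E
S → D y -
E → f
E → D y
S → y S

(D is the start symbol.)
FIRST sets of the non-terminals involved (from the grammar, by fixed-point iteration):
  FIRST(D) = { 'f', 'y' }

To compute FIRST(D D), process the symbols left to right:
Symbol D is a non-terminal. Add FIRST(D) \ {ε} = { 'f', 'y' }
D is not nullable (ε ∉ FIRST(D)), so stop here.
FIRST(D D) = { 'f', 'y' }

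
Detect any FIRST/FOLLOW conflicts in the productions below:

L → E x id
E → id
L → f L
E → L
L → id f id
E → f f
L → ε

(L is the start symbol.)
Yes. L → E x id with FOLLOW(L) on { 'x' }

A FIRST/FOLLOW conflict occurs when a non-terminal N has a nullable alternative N → β (β ⇒* ε) and another alternative N → α with FIRST(α) ∩ FOLLOW(N) ≠ ∅: on such a lookahead the parser cannot decide between expanding α and letting N vanish via β.

Nullable non-terminals: E, L.
FIRST sets used below: FIRST(L) = { 'f', 'id', 'x', ε }, FIRST(E) = { 'f', 'id', 'x', ε }

E: nullable alternative(s) E → L; FOLLOW(E) = { 'x' }
  E → id: FIRST \ {ε} = { 'id' } — disjoint from FOLLOW(E)
  E → L: FIRST \ {ε} = { 'f', 'id', 'x' } — this is the only nullable alternative, skip
  E → f f: FIRST \ {ε} = { 'f' } — disjoint from FOLLOW(E)

L: nullable alternative(s) L → ε; FOLLOW(L) = { $, 'x' }
  L → E x id: FIRST \ {ε} = { 'f', 'id', 'x' } — overlaps FOLLOW(L) on { 'x' }: CONFLICT
  L → f L: FIRST \ {ε} = { 'f' } — disjoint from FOLLOW(L)
  L → id f id: FIRST \ {ε} = { 'id' } — disjoint from FOLLOW(L)
  L → ε: FIRST \ {ε} = { } — this is the only nullable alternative, skip

So the grammar has 1 FIRST/FOLLOW conflict (marked CONFLICT above).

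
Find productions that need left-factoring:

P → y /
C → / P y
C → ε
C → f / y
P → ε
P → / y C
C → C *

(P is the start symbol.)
Left-factoring is needed when two productions for the same non-terminal
share a common prefix on the right-hand side.

Productions for P:
  P → y /
  P → ε
  P → / y C
Productions for C:
  C → / P y
  C → ε
  C → f / y
  C → C *

No common prefixes found.

Answer: No, left-factoring is not needed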